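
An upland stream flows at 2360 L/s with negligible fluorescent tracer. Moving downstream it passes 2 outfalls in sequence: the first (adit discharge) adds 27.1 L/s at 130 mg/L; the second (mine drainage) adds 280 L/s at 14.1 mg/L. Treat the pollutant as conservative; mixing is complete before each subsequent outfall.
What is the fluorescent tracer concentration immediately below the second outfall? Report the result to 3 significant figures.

2.80 mg/L

Outfall 1: combined Q = 2387 L/s; C = (2360·0 + 27.10·130.0)/2387 = 1.476 mg/L.
Outfall 2: combined Q = 2667 L/s; C = (2387·1.476 + 280.0·14.10)/2667 = 2.801 mg/L.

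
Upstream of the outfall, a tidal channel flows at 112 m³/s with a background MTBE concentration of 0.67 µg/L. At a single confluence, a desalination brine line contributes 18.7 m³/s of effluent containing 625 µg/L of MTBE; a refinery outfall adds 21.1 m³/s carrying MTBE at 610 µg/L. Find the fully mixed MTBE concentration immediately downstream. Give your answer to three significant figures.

Mixed concentration C = ΣQC/ΣQ = (112.0·0.6700 + 18.70·625.0 + 21.10·610.0) / 151.8 = 24630/151.8 = 162.3 µg/L.

162 µg/L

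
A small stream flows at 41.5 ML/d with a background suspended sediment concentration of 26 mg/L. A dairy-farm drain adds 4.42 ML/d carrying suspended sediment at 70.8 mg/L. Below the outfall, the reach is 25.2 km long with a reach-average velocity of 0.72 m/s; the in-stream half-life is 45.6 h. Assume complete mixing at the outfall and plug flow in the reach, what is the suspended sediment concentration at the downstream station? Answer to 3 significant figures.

Conservation of mass: C = (41.50·26.00 + 4.420·70.80) / 45.92 = 1392/45.92 = 30.31 mg/L.
Travel time t = 25.2·1000 / 0.72 = 35000 s = 9.722 h.
Half-life 45.6 h → k = ln 2 / 45.6 = 0.01520 h⁻¹ = 0.3648 d⁻¹.
First-order decay: C = 30.31·exp(−k·t) = 30.31·0.8626 = 26.15 mg/L.

26.1 mg/L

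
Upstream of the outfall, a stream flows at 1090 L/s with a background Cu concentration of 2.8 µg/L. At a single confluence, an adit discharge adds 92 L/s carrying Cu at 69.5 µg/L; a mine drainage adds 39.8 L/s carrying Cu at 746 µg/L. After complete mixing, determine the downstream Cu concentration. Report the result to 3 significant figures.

32.0 µg/L

Flow-weighted average: C = (1090·2.800 + 92.00·69.50 + 39.80·746.0) / 1222 = 39140/1222 = 32.03 µg/L.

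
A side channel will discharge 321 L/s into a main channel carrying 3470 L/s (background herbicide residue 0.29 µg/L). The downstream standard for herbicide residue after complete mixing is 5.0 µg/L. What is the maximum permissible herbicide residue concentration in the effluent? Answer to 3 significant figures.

At the limit, (Qr·Cr + Qe·Cₑ)/(Qr + Qe) = 5.0:
Cₑ = (3791·5.0 − 3470·0.2900) / 321.0 = 55.91 µg/L.

55.9 µg/L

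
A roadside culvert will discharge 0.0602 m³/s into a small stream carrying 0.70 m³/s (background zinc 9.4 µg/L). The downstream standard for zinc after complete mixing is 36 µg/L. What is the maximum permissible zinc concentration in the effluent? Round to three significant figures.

At the limit, (Qr·Cr + Qe·Cₑ)/(Qr + Qe) = 36:
Cₑ = (0.7602·36 − 0.7000·9.400) / 0.06020 = 345.3 µg/L.

345 µg/L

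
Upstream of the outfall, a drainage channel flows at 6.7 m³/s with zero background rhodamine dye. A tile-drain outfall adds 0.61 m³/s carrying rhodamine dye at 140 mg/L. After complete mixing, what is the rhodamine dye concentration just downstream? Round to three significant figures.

11.7 mg/L

Conservation of mass: C = (6.700·0 + 0.6100·140.0) / 7.310 = 85.40/7.310 = 11.68 mg/L.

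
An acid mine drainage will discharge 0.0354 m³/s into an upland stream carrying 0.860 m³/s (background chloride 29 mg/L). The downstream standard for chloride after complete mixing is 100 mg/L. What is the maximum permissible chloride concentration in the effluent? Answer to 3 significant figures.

At the limit, (Qr·Cr + Qe·Cₑ)/(Qr + Qe) = 100:
Cₑ = (0.8954·100 − 0.8600·29.00) / 0.03540 = 1825 mg/L.

1820 mg/L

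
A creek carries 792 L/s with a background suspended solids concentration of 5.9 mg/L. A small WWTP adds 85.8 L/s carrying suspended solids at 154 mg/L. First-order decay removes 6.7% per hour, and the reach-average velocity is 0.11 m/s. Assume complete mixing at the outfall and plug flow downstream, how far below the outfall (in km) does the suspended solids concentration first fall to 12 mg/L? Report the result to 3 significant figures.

Mixed concentration C = ΣQC/ΣQ = (792.0·5.900 + 85.80·154.0) / 877.8 = 17890/877.8 = 20.38 mg/L.
6.7%/h lost → k = −ln(1 − 0.067) = 0.06935 h⁻¹.
Set 20.38·exp(−k·t) = 12 → t = ln(20.38/12)/k = 27480 s = 7.634 h.
Distance = v·t = 0.11·27480 = 3023 m = 3.023 km.

3.02 km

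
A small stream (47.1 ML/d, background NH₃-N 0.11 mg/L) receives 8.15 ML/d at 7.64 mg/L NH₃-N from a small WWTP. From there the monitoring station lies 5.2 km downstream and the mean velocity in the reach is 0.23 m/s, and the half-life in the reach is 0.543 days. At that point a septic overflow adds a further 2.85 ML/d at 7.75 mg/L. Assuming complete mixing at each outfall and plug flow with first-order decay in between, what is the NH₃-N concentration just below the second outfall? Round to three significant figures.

1.21 mg/L

Flow-weighted average: C = (47.10·0.1100 + 8.150·7.640) / 55.25 = 67.45/55.25 = 1.221 mg/L; combined flow 55.25 ML/d.
Travel time t = 5.2·1000 / 0.23 = 22610 s = 6.280 h.
Half-life 0.543 d → k = ln 2 / 0.543 = 1.277 d⁻¹.
Decay over the reach: 1.221·exp(−kt) = 1.221·0.7160 = 0.8741 mg/L.
Second outfall: C = (55.25·0.8741 + 2.850·7.750)/58.10 = 1.211 mg/L.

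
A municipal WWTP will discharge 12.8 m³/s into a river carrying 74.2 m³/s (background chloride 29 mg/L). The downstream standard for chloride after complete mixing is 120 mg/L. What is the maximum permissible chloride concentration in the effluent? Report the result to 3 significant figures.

At the limit, (Qr·Cr + Qe·Cₑ)/(Qr + Qe) = 120:
Cₑ = (87.00·120 − 74.20·29.00) / 12.80 = 647.5 mg/L.

648 mg/L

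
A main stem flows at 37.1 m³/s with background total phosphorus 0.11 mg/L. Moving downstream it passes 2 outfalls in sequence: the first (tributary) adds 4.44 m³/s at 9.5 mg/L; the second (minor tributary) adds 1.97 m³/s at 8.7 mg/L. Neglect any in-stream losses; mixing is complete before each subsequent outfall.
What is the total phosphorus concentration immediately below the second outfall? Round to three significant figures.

1.46 mg/L

Below outfall 1: Q → 41.54 m³/s, C = (37.10·0.1100 + 4.440·9.500)/41.54 = 1.114 mg/L.
Below outfall 2: Q → 43.51 m³/s, C = (41.54·1.114 + 1.970·8.700)/43.51 = 1.457 mg/L.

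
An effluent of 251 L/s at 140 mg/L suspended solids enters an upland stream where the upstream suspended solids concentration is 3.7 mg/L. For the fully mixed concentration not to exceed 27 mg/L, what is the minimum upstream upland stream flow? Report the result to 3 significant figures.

1220 L/s

Set C_mix = 27: (Q·3.700 + 251.0·140.0) / (Q + 251.0) = 27
→ Q = 251.0·(140.0 − 27)/(27 − 3.700) = 1217 L/s.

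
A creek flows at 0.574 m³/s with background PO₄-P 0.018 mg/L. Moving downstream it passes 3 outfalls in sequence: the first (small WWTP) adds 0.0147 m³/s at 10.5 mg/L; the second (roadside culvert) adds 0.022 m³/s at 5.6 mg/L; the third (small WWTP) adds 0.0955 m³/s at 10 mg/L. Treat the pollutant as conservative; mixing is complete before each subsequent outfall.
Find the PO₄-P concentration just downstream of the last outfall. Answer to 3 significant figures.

1.76 mg/L

After outfall 1: Q = 0.5740 + 0.01470 = 0.5887 m³/s; C = (0.5740·0.01800 + 0.01470·10.50)/0.5887 = 0.2797 mg/L.
After outfall 2: Q = 0.5887 + 0.02200 = 0.6107 m³/s; C = (0.5887·0.2797 + 0.02200·5.600)/0.6107 = 0.4714 mg/L.
After outfall 3: Q = 0.6107 + 0.09550 = 0.7062 m³/s; C = (0.6107·0.4714 + 0.09550·10.00)/0.7062 = 1.760 mg/L.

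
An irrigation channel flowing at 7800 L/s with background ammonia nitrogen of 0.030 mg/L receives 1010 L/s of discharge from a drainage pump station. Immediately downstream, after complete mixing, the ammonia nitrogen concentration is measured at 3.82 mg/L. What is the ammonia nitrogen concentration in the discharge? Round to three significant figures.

33.1 mg/L

Mass balance: 7800·0.03000 + 1010·Cₑ = 8810·3.820
→ Cₑ = (8810·3.820 − 7800·0.03000) / 1010 = 33.09 mg/L.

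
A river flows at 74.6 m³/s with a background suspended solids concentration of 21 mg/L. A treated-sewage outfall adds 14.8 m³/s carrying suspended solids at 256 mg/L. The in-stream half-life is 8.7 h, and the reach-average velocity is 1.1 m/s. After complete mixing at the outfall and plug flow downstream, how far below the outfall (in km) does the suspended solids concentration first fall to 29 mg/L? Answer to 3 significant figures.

36.1 km

After mixing, C = (74.60·21.00 + 14.80·256.0) / 89.40 = 5355/89.40 = 59.90 mg/L.
Half-life 8.7 h → k = ln 2 / 8.7 = 0.07967 h⁻¹ = 1.912 d⁻¹.
Set 59.90·exp(−k·t) = 29 → t = ln(59.90/29)/k = 32780 s = 9.105 h.
Distance = v·t = 1.1·32780 = 36060 m = 36.06 km.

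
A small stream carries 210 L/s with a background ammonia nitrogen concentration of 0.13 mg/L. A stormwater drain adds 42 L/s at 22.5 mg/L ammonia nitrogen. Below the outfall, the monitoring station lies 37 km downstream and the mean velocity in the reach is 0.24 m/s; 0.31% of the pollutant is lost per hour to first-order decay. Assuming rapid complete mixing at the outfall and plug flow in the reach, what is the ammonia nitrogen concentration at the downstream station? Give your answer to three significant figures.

Flow-weighted average: C = (210.0·0.1300 + 42.00·22.50) / 252.0 = 972.3/252.0 = 3.858 mg/L.
Travel time t = 37·1000 / 0.24 = 154200 s = 42.82 h.
0.31%/h lost → k = −ln(1 − 0.0031) = 0.003105 h⁻¹.
First-order decay: C = 3.858·exp(−k·t) = 3.858·0.8755 = 3.378 mg/L.

3.38 mg/L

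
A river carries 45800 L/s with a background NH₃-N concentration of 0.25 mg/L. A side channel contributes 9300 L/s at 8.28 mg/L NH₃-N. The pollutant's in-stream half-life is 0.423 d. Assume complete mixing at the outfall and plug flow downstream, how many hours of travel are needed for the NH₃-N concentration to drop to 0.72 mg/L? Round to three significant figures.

11.7 h

Flow-weighted average: C = (45800·0.2500 + 9300·8.280) / 55100 = 88450/55100 = 1.605 mg/L.
Half-life 0.423 d → k = ln 2 / 0.423 = 1.639 d⁻¹.
1.605·exp(−k·t) = 0.72 → t = ln(1.605/0.72)/k = 42280 s = 11.74 h.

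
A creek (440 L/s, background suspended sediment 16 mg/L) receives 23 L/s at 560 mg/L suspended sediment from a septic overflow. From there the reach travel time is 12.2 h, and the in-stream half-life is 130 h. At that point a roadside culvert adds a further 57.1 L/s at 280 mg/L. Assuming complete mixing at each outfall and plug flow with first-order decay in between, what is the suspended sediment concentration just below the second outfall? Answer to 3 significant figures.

66.6 mg/L

Conservation of mass: C = (440.0·16.00 + 23.00·560.0) / 463.0 = 19920/463.0 = 43.02 mg/L; combined flow 463.0 L/s.
Half-life 130 h → k = ln 2 / 130 = 0.005332 h⁻¹ = 0.1280 d⁻¹.
Applying C = C₀e^(−kt): 43.02 × 0.9370 = 40.31 mg/L.
Second outfall: C = (463.0·40.31 + 57.10·280.0)/520.1 = 66.63 mg/L.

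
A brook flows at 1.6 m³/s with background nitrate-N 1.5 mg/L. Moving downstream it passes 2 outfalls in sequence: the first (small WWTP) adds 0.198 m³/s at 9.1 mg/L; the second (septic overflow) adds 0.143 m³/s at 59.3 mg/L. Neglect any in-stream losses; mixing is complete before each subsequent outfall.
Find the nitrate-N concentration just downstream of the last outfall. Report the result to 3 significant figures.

6.53 mg/L

Outfall 1: combined Q = 1.798 m³/s; C = (1.600·1.500 + 0.1980·9.100)/1.798 = 2.337 mg/L.
Outfall 2: combined Q = 1.941 m³/s; C = (1.798·2.337 + 0.1430·59.30)/1.941 = 6.534 mg/L.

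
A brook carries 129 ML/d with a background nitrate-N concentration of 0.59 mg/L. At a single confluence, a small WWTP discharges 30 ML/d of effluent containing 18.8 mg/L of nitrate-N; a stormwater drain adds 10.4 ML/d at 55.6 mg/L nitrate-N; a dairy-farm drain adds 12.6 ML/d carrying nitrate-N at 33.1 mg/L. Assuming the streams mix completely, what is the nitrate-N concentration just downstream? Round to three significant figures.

8.99 mg/L

Flow-weighted average: C = (129.0·0.5900 + 30.00·18.80 + 10.40·55.60 + 12.60·33.10) / 182.0 = 1635/182.0 = 8.986 mg/L.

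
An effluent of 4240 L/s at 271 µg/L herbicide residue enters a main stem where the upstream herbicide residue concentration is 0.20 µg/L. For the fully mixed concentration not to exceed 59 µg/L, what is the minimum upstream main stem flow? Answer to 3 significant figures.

15300 L/s

Set C_mix = 59: (Q·0.2000 + 4240·271.0) / (Q + 4240) = 59
→ Q = 4240·(271.0 − 59)/(59 − 0.2000) = 15290 L/s.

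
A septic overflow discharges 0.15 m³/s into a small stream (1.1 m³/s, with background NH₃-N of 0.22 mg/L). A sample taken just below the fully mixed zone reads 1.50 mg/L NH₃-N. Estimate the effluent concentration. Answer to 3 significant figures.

Mass balance: 1.100·0.2200 + 0.1500·Cₑ = 1.250·1.500
→ Cₑ = (1.250·1.500 − 1.100·0.2200) / 0.1500 = 10.89 mg/L.

10.9 mg/L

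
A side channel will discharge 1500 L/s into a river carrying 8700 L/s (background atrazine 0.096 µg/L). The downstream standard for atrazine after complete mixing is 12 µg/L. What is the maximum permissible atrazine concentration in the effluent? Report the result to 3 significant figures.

81.0 µg/L

At the limit, (Qr·Cr + Qe·Cₑ)/(Qr + Qe) = 12:
Cₑ = (10200·12 − 8700·0.09600) / 1500 = 81.04 µg/L.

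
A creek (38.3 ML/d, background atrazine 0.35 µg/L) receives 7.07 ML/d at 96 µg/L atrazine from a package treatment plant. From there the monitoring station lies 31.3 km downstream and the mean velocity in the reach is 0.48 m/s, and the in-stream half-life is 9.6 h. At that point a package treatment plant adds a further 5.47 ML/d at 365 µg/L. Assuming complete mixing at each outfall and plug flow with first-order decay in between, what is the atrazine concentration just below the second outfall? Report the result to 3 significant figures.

Conservation of mass: C = (38.30·0.3500 + 7.070·96.00) / 45.37 = 692.1/45.37 = 15.26 µg/L; combined flow 45.37 ML/d.
Travel time t = 31.3·1000 / 0.48 = 65210 s = 18.11 h.
Half-life 9.6 h → k = ln 2 / 9.6 = 0.07220 h⁻¹ = 1.733 d⁻¹.
Applying C = C₀e^(−kt): 15.26 × 0.2704 = 4.125 µg/L.
Second outfall: C = (45.37·4.125 + 5.470·365.0)/50.84 = 42.95 µg/L.

43.0 µg/L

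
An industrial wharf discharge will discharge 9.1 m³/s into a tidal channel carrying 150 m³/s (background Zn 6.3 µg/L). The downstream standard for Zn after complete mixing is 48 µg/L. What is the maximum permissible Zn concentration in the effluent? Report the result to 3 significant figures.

At the limit, (Qr·Cr + Qe·Cₑ)/(Qr + Qe) = 48:
Cₑ = (159.1·48 − 150.0·6.300) / 9.100 = 735.4 µg/L.

735 µg/L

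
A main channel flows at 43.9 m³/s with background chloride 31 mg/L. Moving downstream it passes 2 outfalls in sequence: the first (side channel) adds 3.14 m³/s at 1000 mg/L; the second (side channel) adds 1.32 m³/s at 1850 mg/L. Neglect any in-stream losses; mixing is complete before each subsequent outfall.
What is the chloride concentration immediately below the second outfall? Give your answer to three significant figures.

144 mg/L

Below outfall 1: Q → 47.04 m³/s, C = (43.90·31.00 + 3.140·1000)/47.04 = 95.68 mg/L.
Below outfall 2: Q → 48.36 m³/s, C = (47.04·95.68 + 1.320·1850)/48.36 = 143.6 mg/L.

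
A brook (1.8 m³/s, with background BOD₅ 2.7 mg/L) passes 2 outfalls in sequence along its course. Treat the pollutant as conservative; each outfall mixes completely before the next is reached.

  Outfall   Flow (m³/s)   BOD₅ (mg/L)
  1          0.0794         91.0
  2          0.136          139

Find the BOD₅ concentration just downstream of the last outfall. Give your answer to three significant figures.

15.4 mg/L

After outfall 1: Q = 1.800 + 0.07940 = 1.879 m³/s; C = (1.800·2.700 + 0.07940·91.00)/1.879 = 6.430 mg/L.
After outfall 2: Q = 1.879 + 0.1360 = 2.015 m³/s; C = (1.879·6.430 + 0.1360·139.0)/2.015 = 15.38 mg/L.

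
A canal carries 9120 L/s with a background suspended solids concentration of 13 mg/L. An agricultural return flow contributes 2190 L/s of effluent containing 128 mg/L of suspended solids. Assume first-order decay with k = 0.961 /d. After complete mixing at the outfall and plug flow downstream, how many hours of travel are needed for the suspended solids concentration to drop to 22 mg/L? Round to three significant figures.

Mixed concentration C = ΣQC/ΣQ = (9120·13.00 + 2190·128.0) / 11310 = 398900/11310 = 35.27 mg/L.
35.27·exp(−k·t) = 22 → t = ln(35.27/22)/k = 42430 s = 11.79 h.

11.8 h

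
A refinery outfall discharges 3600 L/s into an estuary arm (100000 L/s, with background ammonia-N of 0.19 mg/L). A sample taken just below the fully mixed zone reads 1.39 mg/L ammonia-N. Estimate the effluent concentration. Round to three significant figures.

Mass balance: 100000·0.1900 + 3600·Cₑ = 103600·1.390
→ Cₑ = (103600·1.390 − 100000·0.1900) / 3600 = 34.72 mg/L.

34.7 mg/L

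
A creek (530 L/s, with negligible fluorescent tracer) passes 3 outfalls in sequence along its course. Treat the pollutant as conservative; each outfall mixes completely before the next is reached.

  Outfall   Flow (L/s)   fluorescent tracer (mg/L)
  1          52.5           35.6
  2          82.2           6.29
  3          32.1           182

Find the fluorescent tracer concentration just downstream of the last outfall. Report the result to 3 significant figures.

Outfall 1: combined Q = 582.5 L/s; C = (530.0·0 + 52.50·35.60)/582.5 = 3.209 mg/L.
Outfall 2: combined Q = 664.7 L/s; C = (582.5·3.209 + 82.20·6.290)/664.7 = 3.590 mg/L.
Outfall 3: combined Q = 696.8 L/s; C = (664.7·3.590 + 32.10·182.0)/696.8 = 11.81 mg/L.

11.8 mg/L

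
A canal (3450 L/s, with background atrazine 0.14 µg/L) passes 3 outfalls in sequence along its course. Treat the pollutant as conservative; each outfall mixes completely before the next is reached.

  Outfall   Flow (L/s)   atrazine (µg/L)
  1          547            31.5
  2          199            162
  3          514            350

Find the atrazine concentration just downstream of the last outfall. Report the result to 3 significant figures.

Below outfall 1: Q → 3997 L/s, C = (3450·0.1400 + 547.0·31.50)/3997 = 4.432 µg/L.
Below outfall 2: Q → 4196 L/s, C = (3997·4.432 + 199.0·162.0)/4196 = 11.90 µg/L.
Below outfall 3: Q → 4710 L/s, C = (4196·11.90 + 514.0·350.0)/4710 = 48.80 µg/L.

48.8 µg/L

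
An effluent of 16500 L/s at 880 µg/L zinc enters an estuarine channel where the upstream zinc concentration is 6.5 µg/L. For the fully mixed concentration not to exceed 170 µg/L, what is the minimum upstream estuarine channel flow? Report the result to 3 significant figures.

71700 L/s

Set C_mix = 170: (Q·6.500 + 16500·880.0) / (Q + 16500) = 170
→ Q = 16500·(880.0 − 170)/(170 − 6.500) = 71650 L/s.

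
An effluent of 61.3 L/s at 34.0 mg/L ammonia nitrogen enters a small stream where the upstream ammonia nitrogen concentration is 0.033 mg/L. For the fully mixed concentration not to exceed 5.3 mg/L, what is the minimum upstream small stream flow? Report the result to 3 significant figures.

334 L/s

Set C_mix = 5.3: (Q·0.03300 + 61.30·34.00) / (Q + 61.30) = 5.3
→ Q = 61.30·(34.00 − 5.3)/(5.3 − 0.03300) = 334.0 L/s.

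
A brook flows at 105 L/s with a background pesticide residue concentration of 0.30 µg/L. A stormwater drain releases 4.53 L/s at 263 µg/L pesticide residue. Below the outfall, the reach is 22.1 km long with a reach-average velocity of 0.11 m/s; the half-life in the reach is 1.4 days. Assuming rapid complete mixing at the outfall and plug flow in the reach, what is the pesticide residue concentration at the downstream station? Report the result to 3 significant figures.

3.53 µg/L

Mass balance: C = (105.0·0.3000 + 4.530·263.0) / 109.5 = 1223/109.5 = 11.16 µg/L.
Travel time t = 22.1·1000 / 0.11 = 200900 s = 55.81 h.
Half-life 1.4 d → k = ln 2 / 1.4 = 0.4951 d⁻¹.
Decay over the reach: 11.16·exp(−kt) = 11.16·0.3162 = 3.531 µg/L.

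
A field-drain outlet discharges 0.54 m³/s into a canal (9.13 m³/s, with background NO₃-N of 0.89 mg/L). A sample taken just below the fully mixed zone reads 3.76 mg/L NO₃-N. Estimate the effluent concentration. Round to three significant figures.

52.3 mg/L

Mass balance: 9.130·0.8900 + 0.5400·Cₑ = 9.670·3.760
→ Cₑ = (9.670·3.760 − 9.130·0.8900) / 0.5400 = 52.28 mg/L.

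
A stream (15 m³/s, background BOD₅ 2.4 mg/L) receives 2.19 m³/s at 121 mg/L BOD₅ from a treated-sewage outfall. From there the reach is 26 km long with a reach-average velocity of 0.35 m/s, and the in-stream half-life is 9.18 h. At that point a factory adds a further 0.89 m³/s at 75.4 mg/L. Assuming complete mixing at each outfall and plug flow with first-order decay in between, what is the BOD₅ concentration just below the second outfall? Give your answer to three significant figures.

Mass balance: C = (15.00·2.400 + 2.190·121.0) / 17.19 = 301.0/17.19 = 17.51 mg/L; combined flow 17.19 m³/s.
Travel time t = 26·1000 / 0.35 = 74290 s = 20.63 h.
Half-life 9.18 h → k = ln 2 / 9.18 = 0.07551 h⁻¹ = 1.812 d⁻¹.
Decay over the reach: 17.51·exp(−kt) = 17.51·0.2105 = 3.687 mg/L.
At the second outfall, C = (17.19·3.687 + 0.8900·75.40) / (17.19 + 0.8900) = 7.217 mg/L.

7.22 mg/L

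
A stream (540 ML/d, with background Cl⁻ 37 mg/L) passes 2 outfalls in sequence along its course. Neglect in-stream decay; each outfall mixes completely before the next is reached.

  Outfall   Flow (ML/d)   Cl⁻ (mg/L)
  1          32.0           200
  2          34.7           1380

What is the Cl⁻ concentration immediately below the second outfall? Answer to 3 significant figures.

122 mg/L

Below outfall 1: Q → 572.0 ML/d, C = (540.0·37.00 + 32.00·200.0)/572.0 = 46.12 mg/L.
Below outfall 2: Q → 606.7 ML/d, C = (572.0·46.12 + 34.70·1380)/606.7 = 122.4 mg/L.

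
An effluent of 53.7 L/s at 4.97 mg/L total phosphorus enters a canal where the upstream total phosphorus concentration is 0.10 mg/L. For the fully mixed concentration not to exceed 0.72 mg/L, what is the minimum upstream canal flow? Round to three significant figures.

368 L/s

Set C_mix = 0.72: (Q·0.1000 + 53.70·4.970) / (Q + 53.70) = 0.72
→ Q = 53.70·(4.970 − 0.72)/(0.72 − 0.1000) = 368.1 L/s.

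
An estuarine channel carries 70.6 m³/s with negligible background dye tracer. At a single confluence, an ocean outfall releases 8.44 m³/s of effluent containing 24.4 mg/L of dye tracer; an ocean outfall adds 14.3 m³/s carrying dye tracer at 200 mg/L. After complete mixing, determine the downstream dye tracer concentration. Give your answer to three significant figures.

32.8 mg/L

Flow-weighted average: C = (70.60·0 + 8.440·24.40 + 14.30·200.0) / 93.34 = 3066/93.34 = 32.85 mg/L.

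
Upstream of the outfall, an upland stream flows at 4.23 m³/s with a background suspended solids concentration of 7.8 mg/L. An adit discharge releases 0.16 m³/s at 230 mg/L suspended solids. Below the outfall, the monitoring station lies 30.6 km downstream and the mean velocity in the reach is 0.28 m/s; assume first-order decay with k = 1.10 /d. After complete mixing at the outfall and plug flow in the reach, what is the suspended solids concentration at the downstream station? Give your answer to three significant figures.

3.95 mg/L

After mixing, C = (4.230·7.800 + 0.1600·230.0) / 4.390 = 69.79/4.390 = 15.90 mg/L.
Travel time t = 30.6·1000 / 0.28 = 109300 s = 30.36 h.
After decay, C = 15.90 × e^(−kt) = 15.90 × 0.2487 = 3.954 mg/L.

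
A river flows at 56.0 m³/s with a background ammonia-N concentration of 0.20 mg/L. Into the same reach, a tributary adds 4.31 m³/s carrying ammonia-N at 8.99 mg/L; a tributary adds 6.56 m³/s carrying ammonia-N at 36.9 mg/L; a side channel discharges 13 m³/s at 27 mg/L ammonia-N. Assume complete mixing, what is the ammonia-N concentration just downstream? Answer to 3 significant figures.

8.05 mg/L

Flow-weighted average: C = (56.00·0.2000 + 4.310·8.990 + 6.560·36.90 + 13.00·27.00) / 79.87 = 643.0/79.87 = 8.051 mg/L.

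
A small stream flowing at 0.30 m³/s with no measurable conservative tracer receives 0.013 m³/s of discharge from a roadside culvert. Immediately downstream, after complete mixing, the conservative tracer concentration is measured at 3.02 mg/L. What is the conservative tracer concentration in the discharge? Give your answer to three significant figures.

72.7 mg/L

Mass balance: 0.3000·0 + 0.01300·Cₑ = 0.3130·3.020
→ Cₑ = (0.3130·3.020 − 0.3000·0) / 0.01300 = 72.71 mg/L.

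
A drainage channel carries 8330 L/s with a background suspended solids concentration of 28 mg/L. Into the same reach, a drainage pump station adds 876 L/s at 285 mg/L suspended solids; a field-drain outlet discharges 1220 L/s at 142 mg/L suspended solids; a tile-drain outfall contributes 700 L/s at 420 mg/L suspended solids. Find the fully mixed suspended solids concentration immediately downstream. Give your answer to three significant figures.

85.4 mg/L

After mixing, C = (8330·28.00 + 876.0·285.0 + 1220·142.0 + 700.0·420.0) / 11130 = 950100/11130 = 85.40 mg/L.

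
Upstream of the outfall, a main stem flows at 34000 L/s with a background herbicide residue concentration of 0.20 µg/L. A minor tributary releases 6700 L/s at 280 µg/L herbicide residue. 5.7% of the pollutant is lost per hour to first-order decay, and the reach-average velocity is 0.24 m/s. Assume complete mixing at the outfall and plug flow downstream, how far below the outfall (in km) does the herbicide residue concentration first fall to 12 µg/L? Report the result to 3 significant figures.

19.9 km

Mixed concentration C = ΣQC/ΣQ = (34000·0.2000 + 6700·280.0) / 40700 = 1883000/40700 = 46.26 µg/L.
5.7%/h lost → k = −ln(1 − 0.057) = 0.05869 h⁻¹.
Set 46.26·exp(−k·t) = 12 → t = ln(46.26/12)/k = 82770 s = 22.99 h.
Distance = v·t = 0.24·82770 = 19870 m = 19.87 km.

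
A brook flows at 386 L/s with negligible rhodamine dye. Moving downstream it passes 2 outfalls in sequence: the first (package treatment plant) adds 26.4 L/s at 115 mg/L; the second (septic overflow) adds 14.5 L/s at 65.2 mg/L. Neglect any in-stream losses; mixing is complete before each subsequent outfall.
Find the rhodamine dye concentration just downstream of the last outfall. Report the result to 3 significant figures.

Below outfall 1: Q → 412.4 L/s, C = (386.0·0 + 26.40·115.0)/412.4 = 7.362 mg/L.
Below outfall 2: Q → 426.9 L/s, C = (412.4·7.362 + 14.50·65.20)/426.9 = 9.326 mg/L.

9.33 mg/L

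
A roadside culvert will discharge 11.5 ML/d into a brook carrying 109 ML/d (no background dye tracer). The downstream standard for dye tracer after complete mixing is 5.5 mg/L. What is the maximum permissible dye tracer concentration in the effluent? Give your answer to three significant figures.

At the limit, (Qr·Cr + Qe·Cₑ)/(Qr + Qe) = 5.5:
Cₑ = (120.5·5.5 − 109.0·0) / 11.50 = 57.63 mg/L.

57.6 mg/L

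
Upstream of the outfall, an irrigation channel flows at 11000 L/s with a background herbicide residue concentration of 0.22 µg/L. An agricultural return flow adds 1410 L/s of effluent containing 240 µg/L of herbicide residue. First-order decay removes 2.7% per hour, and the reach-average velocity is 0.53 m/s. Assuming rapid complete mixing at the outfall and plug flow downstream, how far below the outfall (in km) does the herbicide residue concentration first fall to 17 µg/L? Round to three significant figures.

Flow-weighted average: C = (11000·0.2200 + 1410·240.0) / 12410 = 340800/12410 = 27.46 µg/L.
2.7%/h lost → k = −ln(1 − 0.027) = 0.02737 h⁻¹.
Set 27.46·exp(−k·t) = 17 → t = ln(27.46/17)/k = 63080 s = 17.52 h.
Distance = v·t = 0.53·63080 = 33430 m = 33.43 km.

33.4 km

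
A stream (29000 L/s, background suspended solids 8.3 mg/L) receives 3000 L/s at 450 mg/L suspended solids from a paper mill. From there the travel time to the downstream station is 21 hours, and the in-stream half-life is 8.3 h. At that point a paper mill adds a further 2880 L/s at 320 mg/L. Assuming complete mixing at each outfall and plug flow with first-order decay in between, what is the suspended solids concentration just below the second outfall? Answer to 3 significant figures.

After mixing, C = (29000·8.300 + 3000·450.0) / 32000 = 1591000/32000 = 49.71 mg/L; combined flow 32000 L/s.
Half-life 8.3 h → k = ln 2 / 8.3 = 0.08351 h⁻¹ = 2.004 d⁻¹.
First-order decay: C = 49.71·exp(−k·t) = 49.71·0.1731 = 8.606 mg/L.
At the second outfall, C = (32000·8.606 + 2880·320.0) / (32000 + 2880) = 34.32 mg/L.

34.3 mg/L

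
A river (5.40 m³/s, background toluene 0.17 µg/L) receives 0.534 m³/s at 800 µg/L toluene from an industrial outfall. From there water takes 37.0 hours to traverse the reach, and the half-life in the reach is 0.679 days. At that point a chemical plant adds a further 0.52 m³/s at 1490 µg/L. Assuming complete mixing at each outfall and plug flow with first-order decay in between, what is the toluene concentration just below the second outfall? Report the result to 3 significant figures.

134 µg/L

After mixing, C = (5.400·0.1700 + 0.5340·800.0) / 5.934 = 428.1/5.934 = 72.15 µg/L; combined flow 5.934 m³/s.
Half-life 0.679 d → k = ln 2 / 0.679 = 1.021 d⁻¹.
Applying C = C₀e^(−kt): 72.15 × 0.2073 = 14.95 µg/L.
Second outfall: C = (5.934·14.95 + 0.5200·1490)/6.454 = 133.8 µg/L.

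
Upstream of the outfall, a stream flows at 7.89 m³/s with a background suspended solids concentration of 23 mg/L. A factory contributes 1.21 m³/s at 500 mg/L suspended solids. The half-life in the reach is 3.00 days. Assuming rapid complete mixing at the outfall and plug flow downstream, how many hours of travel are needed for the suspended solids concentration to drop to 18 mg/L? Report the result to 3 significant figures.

163 h

Mass balance: C = (7.890·23.00 + 1.210·500.0) / 9.100 = 786.5/9.100 = 86.43 mg/L.
Half-life 3.00 d → k = ln 2 / 3.00 = 0.2310 d⁻¹.
86.43·exp(−k·t) = 18 → t = ln(86.43/18)/k = 586700 s = 163.0 h.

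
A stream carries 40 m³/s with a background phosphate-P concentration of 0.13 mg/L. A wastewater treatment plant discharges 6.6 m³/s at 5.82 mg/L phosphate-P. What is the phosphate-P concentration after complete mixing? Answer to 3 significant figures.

After mixing, C = (40.00·0.1300 + 6.600·5.820) / 46.60 = 43.61/46.60 = 0.9359 mg/L.

0.936 mg/L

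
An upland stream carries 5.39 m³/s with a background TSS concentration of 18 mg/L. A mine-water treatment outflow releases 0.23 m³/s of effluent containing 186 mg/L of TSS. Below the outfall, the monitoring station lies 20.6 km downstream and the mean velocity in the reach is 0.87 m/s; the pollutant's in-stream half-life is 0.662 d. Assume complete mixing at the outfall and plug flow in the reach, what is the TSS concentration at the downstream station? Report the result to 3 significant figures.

Flow-weighted average: C = (5.390·18.00 + 0.2300·186.0) / 5.620 = 139.8/5.620 = 24.88 mg/L.
Travel time t = 20.6·1000 / 0.87 = 23680 s = 6.577 h.
Half-life 0.662 d → k = ln 2 / 0.662 = 1.047 d⁻¹.
Applying C = C₀e^(−kt): 24.88 × 0.7506 = 18.67 mg/L.

18.7 mg/L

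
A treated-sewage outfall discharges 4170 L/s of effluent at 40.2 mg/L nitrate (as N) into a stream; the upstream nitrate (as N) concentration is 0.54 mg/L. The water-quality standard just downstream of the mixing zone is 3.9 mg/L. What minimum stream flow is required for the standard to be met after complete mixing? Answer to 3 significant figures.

Set C_mix = 3.9: (Q·0.5400 + 4170·40.20) / (Q + 4170) = 3.9
→ Q = 4170·(40.20 − 3.9)/(3.9 − 0.5400) = 45050 L/s.

45100 L/s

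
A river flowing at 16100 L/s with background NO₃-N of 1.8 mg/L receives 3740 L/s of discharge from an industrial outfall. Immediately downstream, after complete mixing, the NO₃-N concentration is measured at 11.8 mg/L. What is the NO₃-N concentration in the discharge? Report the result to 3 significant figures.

54.8 mg/L

Mass balance: 16100·1.800 + 3740·Cₑ = 19840·11.80
→ Cₑ = (19840·11.80 − 16100·1.800) / 3740 = 54.85 mg/L.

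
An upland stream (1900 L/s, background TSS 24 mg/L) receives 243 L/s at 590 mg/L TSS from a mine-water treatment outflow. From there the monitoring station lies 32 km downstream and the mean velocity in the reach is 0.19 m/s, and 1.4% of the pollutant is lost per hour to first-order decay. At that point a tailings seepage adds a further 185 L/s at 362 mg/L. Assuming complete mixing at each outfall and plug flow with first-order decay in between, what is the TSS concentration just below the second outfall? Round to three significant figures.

70.7 mg/L

After mixing, C = (1900·24.00 + 243.0·590.0) / 2143 = 189000/2143 = 88.18 mg/L; combined flow 2143 L/s.
Travel time t = 32·1000 / 0.19 = 168400 s = 46.78 h.
1.4%/h lost → k = −ln(1 − 0.014) = 0.01410 h⁻¹.
First-order decay: C = 88.18·exp(−k·t) = 88.18·0.5171 = 45.59 mg/L.
Second outfall: C = (2143·45.59 + 185.0·362.0)/2328 = 70.74 mg/L.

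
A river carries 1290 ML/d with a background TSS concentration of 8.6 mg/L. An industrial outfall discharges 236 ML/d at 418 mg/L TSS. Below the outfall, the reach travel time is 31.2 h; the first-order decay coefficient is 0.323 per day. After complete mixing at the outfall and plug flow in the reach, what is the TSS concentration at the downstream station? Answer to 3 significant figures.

47.3 mg/L

Mass balance: C = (1290·8.600 + 236.0·418.0) / 1526 = 109700/1526 = 71.91 mg/L.
After decay, C = 71.91 × e^(−kt) = 71.91 × 0.6571 = 47.26 mg/L.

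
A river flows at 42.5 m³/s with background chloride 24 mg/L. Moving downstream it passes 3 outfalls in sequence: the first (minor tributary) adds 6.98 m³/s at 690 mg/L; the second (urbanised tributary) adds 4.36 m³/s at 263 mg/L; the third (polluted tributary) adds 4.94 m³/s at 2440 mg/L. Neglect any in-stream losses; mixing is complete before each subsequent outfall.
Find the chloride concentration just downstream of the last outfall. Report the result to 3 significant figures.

After outfall 1: Q = 42.50 + 6.980 = 49.48 m³/s; C = (42.50·24.00 + 6.980·690.0)/49.48 = 118.0 mg/L.
After outfall 2: Q = 49.48 + 4.360 = 53.84 m³/s; C = (49.48·118.0 + 4.360·263.0)/53.84 = 129.7 mg/L.
After outfall 3: Q = 53.84 + 4.940 = 58.78 m³/s; C = (53.84·129.7 + 4.940·2440)/58.78 = 323.9 mg/L.

324 mg/L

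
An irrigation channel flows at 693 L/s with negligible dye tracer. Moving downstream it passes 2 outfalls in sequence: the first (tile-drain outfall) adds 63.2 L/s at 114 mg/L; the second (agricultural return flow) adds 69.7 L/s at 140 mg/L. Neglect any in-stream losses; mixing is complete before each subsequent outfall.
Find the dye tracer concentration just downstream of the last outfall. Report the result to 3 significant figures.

Below outfall 1: Q → 756.2 L/s, C = (693.0·0 + 63.20·114.0)/756.2 = 9.528 mg/L.
Below outfall 2: Q → 825.9 L/s, C = (756.2·9.528 + 69.70·140.0)/825.9 = 20.54 mg/L.

20.5 mg/L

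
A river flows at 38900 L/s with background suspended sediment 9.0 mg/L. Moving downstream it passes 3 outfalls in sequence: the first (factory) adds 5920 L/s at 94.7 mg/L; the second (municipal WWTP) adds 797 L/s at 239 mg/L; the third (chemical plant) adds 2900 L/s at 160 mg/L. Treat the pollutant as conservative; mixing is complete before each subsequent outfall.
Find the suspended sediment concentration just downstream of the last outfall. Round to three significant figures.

Below outfall 1: Q → 44820 L/s, C = (38900·9.000 + 5920·94.70)/44820 = 20.32 mg/L.
Below outfall 2: Q → 45620 L/s, C = (44820·20.32 + 797.0·239.0)/45620 = 24.14 mg/L.
Below outfall 3: Q → 48520 L/s, C = (45620·24.14 + 2900·160.0)/48520 = 32.26 mg/L.

32.3 mg/L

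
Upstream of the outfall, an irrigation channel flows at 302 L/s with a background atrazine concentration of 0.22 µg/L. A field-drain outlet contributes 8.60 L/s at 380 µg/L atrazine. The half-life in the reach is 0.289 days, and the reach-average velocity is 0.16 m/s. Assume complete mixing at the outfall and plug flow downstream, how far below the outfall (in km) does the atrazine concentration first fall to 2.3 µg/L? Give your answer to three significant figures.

Mass balance: C = (302.0·0.2200 + 8.600·380.0) / 310.6 = 3334/310.6 = 10.74 µg/L.
Half-life 0.289 d → k = ln 2 / 0.289 = 2.398 d⁻¹.
Set 10.74·exp(−k·t) = 2.3 → t = ln(10.74/2.3)/k = 55500 s = 15.42 h.
Distance = v·t = 0.16·55500 = 8880 m = 8.880 km.

8.88 km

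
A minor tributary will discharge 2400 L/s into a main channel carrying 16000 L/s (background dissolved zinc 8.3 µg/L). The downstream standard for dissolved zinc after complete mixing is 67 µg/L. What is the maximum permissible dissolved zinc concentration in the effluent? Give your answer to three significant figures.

At the limit, (Qr·Cr + Qe·Cₑ)/(Qr + Qe) = 67:
Cₑ = (18400·67 − 16000·8.300) / 2400 = 458.3 µg/L.

458 µg/L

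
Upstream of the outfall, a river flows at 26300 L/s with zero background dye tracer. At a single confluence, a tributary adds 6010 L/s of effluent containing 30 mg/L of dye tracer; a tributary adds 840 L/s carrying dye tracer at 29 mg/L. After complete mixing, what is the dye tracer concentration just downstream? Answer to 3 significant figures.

6.17 mg/L

Mass balance: C = (26300·0 + 6010·30.00 + 840.0·29.00) / 33150 = 204700/33150 = 6.174 mg/L.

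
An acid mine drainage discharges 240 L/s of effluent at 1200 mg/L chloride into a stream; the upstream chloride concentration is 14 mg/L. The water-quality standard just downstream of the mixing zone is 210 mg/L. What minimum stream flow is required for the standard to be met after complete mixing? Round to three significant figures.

Set C_mix = 210: (Q·14.00 + 240.0·1200) / (Q + 240.0) = 210
→ Q = 240.0·(1200 − 210)/(210 − 14.00) = 1212 L/s.

1210 L/s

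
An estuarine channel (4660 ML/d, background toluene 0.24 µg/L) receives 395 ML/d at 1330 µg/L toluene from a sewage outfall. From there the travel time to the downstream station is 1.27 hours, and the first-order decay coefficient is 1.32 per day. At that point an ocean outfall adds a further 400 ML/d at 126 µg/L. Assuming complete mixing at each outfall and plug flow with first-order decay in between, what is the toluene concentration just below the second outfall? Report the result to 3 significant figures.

99.2 µg/L

After mixing, C = (4660·0.2400 + 395.0·1330) / 5055 = 526500/5055 = 104.1 µg/L; combined flow 5055 ML/d.
First-order decay: C = 104.1·exp(−k·t) = 104.1·0.9325 = 97.12 µg/L.
At the second outfall, C = (5055·97.12 + 400.0·126.0) / (5055 + 400.0) = 99.24 µg/L.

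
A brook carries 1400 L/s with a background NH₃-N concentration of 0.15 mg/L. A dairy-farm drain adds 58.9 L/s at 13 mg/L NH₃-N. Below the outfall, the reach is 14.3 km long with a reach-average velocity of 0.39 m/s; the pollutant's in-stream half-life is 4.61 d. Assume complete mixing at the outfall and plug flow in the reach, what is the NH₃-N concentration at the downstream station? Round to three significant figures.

0.627 mg/L

Mixed concentration C = ΣQC/ΣQ = (1400·0.1500 + 58.90·13.00) / 1459 = 975.7/1459 = 0.6688 mg/L.
Travel time t = 14.3·1000 / 0.39 = 36670 s = 10.19 h.
Half-life 4.61 d → k = ln 2 / 4.61 = 0.1504 d⁻¹.
After decay, C = 0.6688 × e^(−kt) = 0.6688 × 0.9382 = 0.6274 mg/L.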